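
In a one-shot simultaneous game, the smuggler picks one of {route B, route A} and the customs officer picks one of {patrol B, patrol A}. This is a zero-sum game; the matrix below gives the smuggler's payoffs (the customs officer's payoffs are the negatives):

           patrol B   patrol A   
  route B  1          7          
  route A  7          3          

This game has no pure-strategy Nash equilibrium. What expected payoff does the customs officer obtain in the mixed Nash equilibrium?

In a mixed equilibrium the customs officer is indifferent between patrol B and patrol A; this condition fixes p.
  the customs officer's payoff from patrol B: p·(-1) + (1−p)·(-7) = 6p - 7
  the customs officer's payoff from patrol A: p·(-7) + (1−p)·(-3) = -4p - 3
  6p - 7 = -4p - 3  ⇒  10p = 4  ⇒  p = 2/5.
At equilibrium the customs officer is indifferent across columns, so the customs officer's payoff equals the payoff from patrol B: (2/5)·(-1) + (3/5)·(-7) = -23/5.

-23/5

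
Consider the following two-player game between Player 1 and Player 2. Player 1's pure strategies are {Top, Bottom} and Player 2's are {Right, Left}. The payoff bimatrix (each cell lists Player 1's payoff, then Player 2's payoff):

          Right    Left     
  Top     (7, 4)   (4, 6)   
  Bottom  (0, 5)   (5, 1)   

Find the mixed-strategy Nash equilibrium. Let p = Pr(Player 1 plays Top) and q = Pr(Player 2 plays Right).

p = 2/3, q = 1/8

Player 2's indifference between Right and Left determines Player 1's mixing probability p:
  Player 2's payoff to Right: p·4 + (1−p)·5 = -p + 5
  Player 2's payoff to Left: p·6 + (1−p)·1 = 5p + 1
  -p + 5 = 5p + 1  ⇒  -6p = -4  ⇒  p = 2/3.
Player 2's mix must leave Player 1 indifferent between Top and Bottom.
  Player 1's expected payoff from Top: q·7 + (1−q)·4 = 3q + 4
  Player 1's expected payoff from Bottom: q·0 + (1−q)·5 = -5q + 5
  3q + 4 = -5q + 5  ⇒  8q = 1  ⇒  q = 1/8.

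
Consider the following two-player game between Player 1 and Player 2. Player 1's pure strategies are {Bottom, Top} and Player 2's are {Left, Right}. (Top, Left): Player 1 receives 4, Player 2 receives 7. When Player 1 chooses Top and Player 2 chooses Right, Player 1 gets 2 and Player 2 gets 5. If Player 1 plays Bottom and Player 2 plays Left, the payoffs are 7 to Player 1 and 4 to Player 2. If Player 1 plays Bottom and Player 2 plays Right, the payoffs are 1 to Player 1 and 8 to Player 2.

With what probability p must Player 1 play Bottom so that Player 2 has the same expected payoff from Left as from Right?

In a mixed equilibrium Player 2 is indifferent between Left and Right; this condition fixes p.
  Player 2's payoff to Left: p·4 + (1−p)·7 = -3p + 7
  Player 2's payoff to Right: p·8 + (1−p)·5 = 3p + 5
  -3p + 7 = 3p + 5  ⇒  -6p = -2  ⇒  p = 1/3.

p = 1/3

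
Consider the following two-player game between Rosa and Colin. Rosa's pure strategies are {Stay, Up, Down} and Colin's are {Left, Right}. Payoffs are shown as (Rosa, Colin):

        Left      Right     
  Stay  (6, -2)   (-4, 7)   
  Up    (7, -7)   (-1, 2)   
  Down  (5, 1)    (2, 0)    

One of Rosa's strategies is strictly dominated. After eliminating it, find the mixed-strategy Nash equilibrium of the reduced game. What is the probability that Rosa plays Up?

p = 1/10

Rosa's strategy Stay is strictly dominated by Up: 7 > 6 and -1 > -4. Eliminate Stay.
Rosa's mix must leave Colin indifferent between Left and Right.
  Colin's payoff from Left: p·(-7) + (1−p)·1 = -8p + 1
  Colin's payoff from Right: p·2 + (1−p)·0 = 2p
  -8p + 1 = 2p  ⇒  -10p = -1  ⇒  p = 1/10.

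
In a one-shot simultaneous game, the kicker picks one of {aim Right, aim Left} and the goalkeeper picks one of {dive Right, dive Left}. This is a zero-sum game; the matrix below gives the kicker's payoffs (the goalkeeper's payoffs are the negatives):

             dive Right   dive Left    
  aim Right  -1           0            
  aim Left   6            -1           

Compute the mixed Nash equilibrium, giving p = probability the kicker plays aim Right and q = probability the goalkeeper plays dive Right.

For the goalkeeper to be willing to mix, the goalkeeper must be indifferent between dive Right and dive Left, which pins down the kicker's mix.
  the goalkeeper's payoff to dive Right: p·1 + (1−p)·(-6) = 7p - 6
  the goalkeeper's payoff to dive Left: p·0 + (1−p)·1 = -p + 1
  7p - 6 = -p + 1  ⇒  8p = 7  ⇒  p = 7/8.
The kicker's indifference between aim Right and aim Left determines the goalkeeper's mixing probability q:
  the kicker's payoff from aim Right: q·(-1) + (1−q)·0 = -q
  the kicker's payoff from aim Left: q·6 + (1−q)·(-1) = 7q - 1
  -q = 7q - 1  ⇒  -8q = -1  ⇒  q = 1/8.

p = 7/8, q = 1/8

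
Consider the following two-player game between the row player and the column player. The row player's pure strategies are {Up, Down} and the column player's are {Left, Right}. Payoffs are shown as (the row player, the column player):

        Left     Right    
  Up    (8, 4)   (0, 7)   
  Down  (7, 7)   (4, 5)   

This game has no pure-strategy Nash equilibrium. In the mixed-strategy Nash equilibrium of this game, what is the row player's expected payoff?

32/5

In a mixed equilibrium the row player is indifferent between Up and Down; this condition fixes q.
  the row player's payoff from Up: q·8 + (1−q)·0 = 8q
  the row player's payoff from Down: q·7 + (1−q)·4 = 3q + 4
  8q = 3q + 4  ⇒  5q = 4  ⇒  q = 4/5.
At equilibrium the row player is indifferent across rows, so the row player's payoff equals the payoff from Up: (4/5)·8 + (1/5)·0 = 32/5.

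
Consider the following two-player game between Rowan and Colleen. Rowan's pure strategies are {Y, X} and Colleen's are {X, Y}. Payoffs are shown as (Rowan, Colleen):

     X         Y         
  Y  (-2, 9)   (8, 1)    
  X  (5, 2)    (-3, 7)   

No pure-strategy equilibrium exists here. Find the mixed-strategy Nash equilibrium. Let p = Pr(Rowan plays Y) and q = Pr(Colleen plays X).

p = 5/13, q = 11/18

Rowan's mix must leave Colleen indifferent between X and Y.
  Colleen's payoff from X: p·9 + (1−p)·2 = 7p + 2
  Colleen's payoff from Y: p·1 + (1−p)·7 = -6p + 7
  7p + 2 = -6p + 7  ⇒  13p = 5  ⇒  p = 5/13.
Set Rowan's expected payoff from Y equal to that from X:
  Rowan's payoff from Y: q·(-2) + (1−q)·8 = -10q + 8
  Rowan's payoff from X: q·5 + (1−q)·(-3) = 8q - 3
  -10q + 8 = 8q - 3  ⇒  -18q = -11  ⇒  q = 11/18.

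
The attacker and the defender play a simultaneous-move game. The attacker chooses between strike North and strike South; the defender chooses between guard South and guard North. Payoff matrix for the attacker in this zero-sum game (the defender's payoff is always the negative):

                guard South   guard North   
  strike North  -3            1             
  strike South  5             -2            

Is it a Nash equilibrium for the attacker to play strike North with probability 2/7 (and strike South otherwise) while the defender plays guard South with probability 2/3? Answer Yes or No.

No

Given the attacker's mix p = 2/7, the defender's payoff from guard South is -19/7 but from guard North is 8/7. The defender strictly prefers guard North, so the defender would not mix.
So the proposed profile is not a Nash equilibrium.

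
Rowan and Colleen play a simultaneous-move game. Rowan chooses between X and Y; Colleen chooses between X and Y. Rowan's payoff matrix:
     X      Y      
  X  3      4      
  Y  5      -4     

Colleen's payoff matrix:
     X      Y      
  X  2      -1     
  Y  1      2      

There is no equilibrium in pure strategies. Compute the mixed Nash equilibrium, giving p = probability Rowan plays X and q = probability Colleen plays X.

Set Colleen's expected payoff from X equal to that from Y:
  Colleen's payoff from X: p·2 + (1−p)·1 = p + 1
  Colleen's payoff from Y: p·(-1) + (1−p)·2 = -3p + 2
  p + 1 = -3p + 2  ⇒  4p = 1  ⇒  p = 1/4.
Colleen's mix must leave Rowan indifferent between X and Y.
  Rowan's payoff to X: q·3 + (1−q)·4 = -q + 4
  Rowan's payoff to Y: q·5 + (1−q)·(-4) = 9q - 4
  -q + 4 = 9q - 4  ⇒  -10q = -8  ⇒  q = 4/5.

p = 1/4, q = 4/5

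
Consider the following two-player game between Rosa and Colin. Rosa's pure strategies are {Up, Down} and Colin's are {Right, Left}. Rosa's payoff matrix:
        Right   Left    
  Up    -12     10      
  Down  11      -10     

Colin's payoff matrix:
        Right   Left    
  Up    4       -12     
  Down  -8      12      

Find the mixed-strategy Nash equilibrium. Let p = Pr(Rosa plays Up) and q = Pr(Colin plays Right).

Rosa's mix must leave Colin indifferent between Right and Left.
  Colin's payoff to Right: p·4 + (1−p)·(-8) = 12p - 8
  Colin's payoff to Left: p·(-12) + (1−p)·12 = -24p + 12
  12p - 8 = -24p + 12  ⇒  36p = 20  ⇒  p = 5/9.
Colin's mix must leave Rosa indifferent between Up and Down.
  Rosa's payoff from Up: q·(-12) + (1−q)·10 = -22q + 10
  Rosa's payoff from Down: q·11 + (1−q)·(-10) = 21q - 10
  -22q + 10 = 21q - 10  ⇒  -43q = -20  ⇒  q = 20/43.

p = 5/9, q = 20/43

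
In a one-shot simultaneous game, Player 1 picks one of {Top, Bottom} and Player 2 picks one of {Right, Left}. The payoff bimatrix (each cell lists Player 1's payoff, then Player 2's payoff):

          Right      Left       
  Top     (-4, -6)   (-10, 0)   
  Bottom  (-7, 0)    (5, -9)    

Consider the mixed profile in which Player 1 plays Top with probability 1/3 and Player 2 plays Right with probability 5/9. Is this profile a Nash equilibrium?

Given Player 1's mix p = 1/3, Player 2's payoff from Right is -2 but from Left is -6. Player 2 strictly prefers Right, so Player 2 would not mix.
So the proposed profile is not a Nash equilibrium.

No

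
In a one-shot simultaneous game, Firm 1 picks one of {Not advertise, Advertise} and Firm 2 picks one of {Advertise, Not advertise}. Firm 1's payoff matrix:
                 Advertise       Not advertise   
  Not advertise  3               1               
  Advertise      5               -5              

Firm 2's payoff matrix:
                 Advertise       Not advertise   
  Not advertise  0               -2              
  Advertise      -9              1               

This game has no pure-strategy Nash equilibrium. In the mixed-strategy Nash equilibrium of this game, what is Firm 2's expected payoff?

-3/2

In a mixed equilibrium Firm 2 is indifferent between Advertise and Not advertise; this condition fixes p.
  Firm 2's expected payoff from Advertise: p·0 + (1−p)·(-9) = 9p - 9
  Firm 2's expected payoff from Not advertise: p·(-2) + (1−p)·1 = -3p + 1
  9p - 9 = -3p + 1  ⇒  12p = 10  ⇒  p = 5/6.
At equilibrium Firm 2 is indifferent across columns, so Firm 2's payoff equals the payoff from Advertise: (5/6)·0 + (1/6)·(-9) = -3/2.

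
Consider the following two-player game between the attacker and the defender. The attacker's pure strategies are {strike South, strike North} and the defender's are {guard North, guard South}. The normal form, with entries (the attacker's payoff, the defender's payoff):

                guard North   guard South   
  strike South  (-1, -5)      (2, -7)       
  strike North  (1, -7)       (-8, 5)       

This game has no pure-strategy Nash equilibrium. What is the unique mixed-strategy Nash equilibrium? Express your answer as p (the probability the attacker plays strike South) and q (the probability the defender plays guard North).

The defender's indifference between guard North and guard South determines the attacker's mixing probability p:
  the defender's expected payoff from guard North: p·(-5) + (1−p)·(-7) = 2p - 7
  the defender's expected payoff from guard South: p·(-7) + (1−p)·5 = -12p + 5
  2p - 7 = -12p + 5  ⇒  14p = 12  ⇒  p = 6/7.
The defender's mix must leave the attacker indifferent between strike South and strike North.
  the attacker's expected payoff from strike South: q·(-1) + (1−q)·2 = -3q + 2
  the attacker's expected payoff from strike North: q·1 + (1−q)·(-8) = 9q - 8
  -3q + 2 = 9q - 8  ⇒  -12q = -10  ⇒  q = 5/6.

p = 6/7, q = 5/6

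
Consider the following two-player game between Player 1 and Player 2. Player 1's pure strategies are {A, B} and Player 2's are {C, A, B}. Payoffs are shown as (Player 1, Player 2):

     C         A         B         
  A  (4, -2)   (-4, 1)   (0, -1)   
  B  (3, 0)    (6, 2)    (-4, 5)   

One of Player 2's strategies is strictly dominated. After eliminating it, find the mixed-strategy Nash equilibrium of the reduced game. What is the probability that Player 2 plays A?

q = 2/7

Player 2's strategy C is strictly dominated by A: 1 > -2 and 2 > 0. Eliminate C.
Set Player 1's expected payoff from A equal to that from B:
  Player 1's payoff to A: q·(-4) + (1−q)·0 = -4q
  Player 1's payoff to B: q·6 + (1−q)·(-4) = 10q - 4
  -4q = 10q - 4  ⇒  -14q = -4  ⇒  q = 2/7.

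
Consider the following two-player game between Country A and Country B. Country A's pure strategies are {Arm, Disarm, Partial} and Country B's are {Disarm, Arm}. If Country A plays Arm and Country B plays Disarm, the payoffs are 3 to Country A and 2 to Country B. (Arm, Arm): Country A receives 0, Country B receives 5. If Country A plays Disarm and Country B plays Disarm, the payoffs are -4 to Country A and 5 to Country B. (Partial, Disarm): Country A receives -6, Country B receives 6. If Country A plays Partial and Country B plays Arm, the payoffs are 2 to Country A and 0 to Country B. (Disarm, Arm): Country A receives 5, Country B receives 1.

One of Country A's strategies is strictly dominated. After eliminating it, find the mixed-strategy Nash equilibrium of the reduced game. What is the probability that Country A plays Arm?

p = 4/7

Country A's strategy Partial is strictly dominated by Disarm: -4 > -6 and 5 > 2. Eliminate Partial.
Set Country B's expected payoff from Disarm equal to that from Arm:
  Country B's expected payoff from Disarm: p·2 + (1−p)·5 = -3p + 5
  Country B's expected payoff from Arm: p·5 + (1−p)·1 = 4p + 1
  -3p + 5 = 4p + 1  ⇒  -7p = -4  ⇒  p = 4/7.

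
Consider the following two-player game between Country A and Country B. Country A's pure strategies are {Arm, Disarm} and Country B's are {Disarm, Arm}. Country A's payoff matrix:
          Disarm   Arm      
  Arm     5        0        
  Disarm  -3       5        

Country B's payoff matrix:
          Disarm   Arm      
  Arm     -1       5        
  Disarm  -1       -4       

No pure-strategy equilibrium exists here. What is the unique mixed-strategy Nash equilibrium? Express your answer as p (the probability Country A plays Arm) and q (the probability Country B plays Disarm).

p = 1/3, q = 5/13

For Country B to be willing to mix, Country B must be indifferent between Disarm and Arm, which pins down Country A's mix.
  Country B's payoff to Disarm: p·(-1) + (1−p)·(-1) = -1
  Country B's payoff to Arm: p·5 + (1−p)·(-4) = 9p - 4
  -1 = 9p - 4  ⇒  -9p = -3  ⇒  p = 1/3.
Set Country A's expected payoff from Arm equal to that from Disarm:
  Country A's expected payoff from Arm: q·5 + (1−q)·0 = 5q
  Country A's expected payoff from Disarm: q·(-3) + (1−q)·5 = -8q + 5
  5q = -8q + 5  ⇒  13q = 5  ⇒  q = 5/13.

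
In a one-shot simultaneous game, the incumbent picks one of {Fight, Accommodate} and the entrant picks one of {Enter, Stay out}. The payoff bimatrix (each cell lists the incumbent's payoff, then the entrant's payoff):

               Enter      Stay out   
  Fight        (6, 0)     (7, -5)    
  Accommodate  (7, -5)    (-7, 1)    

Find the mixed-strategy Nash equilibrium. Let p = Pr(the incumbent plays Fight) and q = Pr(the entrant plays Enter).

p = 6/11, q = 14/15

For the entrant to be willing to mix, the entrant must be indifferent between Enter and Stay out, which pins down the incumbent's mix.
  the entrant's payoff to Enter: p·0 + (1−p)·(-5) = 5p - 5
  the entrant's payoff to Stay out: p·(-5) + (1−p)·1 = -6p + 1
  5p - 5 = -6p + 1  ⇒  11p = 6  ⇒  p = 6/11.
The incumbent's indifference between Fight and Accommodate determines the entrant's mixing probability q:
  the incumbent's payoff to Fight: q·6 + (1−q)·7 = -q + 7
  the incumbent's payoff to Accommodate: q·7 + (1−q)·(-7) = 14q - 7
  -q + 7 = 14q - 7  ⇒  -15q = -14  ⇒  q = 14/15.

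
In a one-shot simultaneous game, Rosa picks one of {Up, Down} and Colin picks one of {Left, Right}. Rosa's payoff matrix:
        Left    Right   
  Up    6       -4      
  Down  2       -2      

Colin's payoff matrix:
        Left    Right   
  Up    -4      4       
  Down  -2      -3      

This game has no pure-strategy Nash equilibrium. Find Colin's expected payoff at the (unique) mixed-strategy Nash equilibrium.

-20/9

For Colin to be willing to mix, Colin must be indifferent between Left and Right, which pins down Rosa's mix.
  Colin's payoff from Left: p·(-4) + (1−p)·(-2) = -2p - 2
  Colin's payoff from Right: p·4 + (1−p)·(-3) = 7p - 3
  -2p - 2 = 7p - 3  ⇒  -9p = -1  ⇒  p = 1/9.
At equilibrium Colin is indifferent across columns, so Colin's payoff equals the payoff from Left: (1/9)·(-4) + (8/9)·(-2) = -20/9.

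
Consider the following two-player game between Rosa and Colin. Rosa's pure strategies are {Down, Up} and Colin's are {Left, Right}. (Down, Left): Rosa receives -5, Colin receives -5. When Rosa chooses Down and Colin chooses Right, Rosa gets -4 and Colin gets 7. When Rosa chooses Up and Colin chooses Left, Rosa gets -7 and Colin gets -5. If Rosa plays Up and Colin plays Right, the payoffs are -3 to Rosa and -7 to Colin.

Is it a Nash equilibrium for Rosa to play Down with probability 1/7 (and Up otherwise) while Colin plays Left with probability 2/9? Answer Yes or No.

Given Colin's mix q = 2/9, Rosa's payoff from Down is -38/9 but from Up is -35/9. Rosa strictly prefers Up, so Rosa would not mix.
So the proposed profile is not a Nash equilibrium.

No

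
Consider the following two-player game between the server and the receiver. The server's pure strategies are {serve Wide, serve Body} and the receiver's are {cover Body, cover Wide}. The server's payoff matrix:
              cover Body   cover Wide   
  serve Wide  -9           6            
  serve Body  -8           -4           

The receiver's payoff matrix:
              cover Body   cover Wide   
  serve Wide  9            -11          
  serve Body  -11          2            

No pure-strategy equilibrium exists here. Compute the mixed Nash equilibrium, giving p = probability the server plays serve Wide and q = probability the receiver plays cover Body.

For the receiver to be willing to mix, the receiver must be indifferent between cover Body and cover Wide, which pins down the server's mix.
  the receiver's payoff from cover Body: p·9 + (1−p)·(-11) = 20p - 11
  the receiver's payoff from cover Wide: p·(-11) + (1−p)·2 = -13p + 2
  20p - 11 = -13p + 2  ⇒  33p = 13  ⇒  p = 13/33.
The server's indifference between serve Wide and serve Body determines the receiver's mixing probability q:
  the server's expected payoff from serve Wide: q·(-9) + (1−q)·6 = -15q + 6
  the server's expected payoff from serve Body: q·(-8) + (1−q)·(-4) = -4q - 4
  -15q + 6 = -4q - 4  ⇒  -11q = -10  ⇒  q = 10/11.

p = 13/33, q = 10/11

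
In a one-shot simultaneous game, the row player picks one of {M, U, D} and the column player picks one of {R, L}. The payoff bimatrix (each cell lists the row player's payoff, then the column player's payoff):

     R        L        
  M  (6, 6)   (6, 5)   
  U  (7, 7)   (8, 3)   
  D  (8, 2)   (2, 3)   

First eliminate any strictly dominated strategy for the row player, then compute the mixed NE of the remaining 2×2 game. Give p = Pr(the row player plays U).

The row player's strategy M is strictly dominated by U: 7 > 6 and 8 > 6. Eliminate M.
The row player's mix must leave the column player indifferent between R and L.
  the column player's payoff from R: p·7 + (1−p)·2 = 5p + 2
  the column player's payoff from L: p·3 + (1−p)·3 = 3
  5p + 2 = 3  ⇒  5p = 1  ⇒  p = 1/5.

p = 1/5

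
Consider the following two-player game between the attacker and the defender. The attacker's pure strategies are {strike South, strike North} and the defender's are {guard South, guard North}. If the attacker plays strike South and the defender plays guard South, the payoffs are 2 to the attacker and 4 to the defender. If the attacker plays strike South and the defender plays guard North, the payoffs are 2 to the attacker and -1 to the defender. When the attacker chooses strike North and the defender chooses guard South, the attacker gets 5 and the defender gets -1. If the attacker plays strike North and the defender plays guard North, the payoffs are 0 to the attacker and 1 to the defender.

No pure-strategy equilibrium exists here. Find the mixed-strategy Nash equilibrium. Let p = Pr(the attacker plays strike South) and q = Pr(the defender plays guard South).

p = 2/7, q = 2/5

Set the defender's expected payoff from guard South equal to that from guard North:
  the defender's payoff to guard South: p·4 + (1−p)·(-1) = 5p - 1
  the defender's payoff to guard North: p·(-1) + (1−p)·1 = -2p + 1
  5p - 1 = -2p + 1  ⇒  7p = 2  ⇒  p = 2/7.
The defender's mix must leave the attacker indifferent between strike South and strike North.
  the attacker's expected payoff from strike South: q·2 + (1−q)·2 = 2
  the attacker's expected payoff from strike North: q·5 + (1−q)·0 = 5q
  2 = 5q  ⇒  -5q = -2  ⇒  q = 2/5.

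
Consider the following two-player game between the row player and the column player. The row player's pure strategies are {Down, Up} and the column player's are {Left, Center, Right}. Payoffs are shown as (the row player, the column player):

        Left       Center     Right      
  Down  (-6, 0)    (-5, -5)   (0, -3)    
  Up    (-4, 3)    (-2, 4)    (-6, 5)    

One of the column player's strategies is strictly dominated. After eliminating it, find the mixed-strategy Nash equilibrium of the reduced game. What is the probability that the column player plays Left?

The column player's strategy Center is strictly dominated by Right: -3 > -5 and 5 > 4. Eliminate Center.
The row player's indifference between Down and Up determines the column player's mixing probability q:
  the row player's expected payoff from Down: q·(-6) + (1−q)·0 = -6q
  the row player's expected payoff from Up: q·(-4) + (1−q)·(-6) = 2q - 6
  -6q = 2q - 6  ⇒  -8q = -6  ⇒  q = 3/4.

q = 3/4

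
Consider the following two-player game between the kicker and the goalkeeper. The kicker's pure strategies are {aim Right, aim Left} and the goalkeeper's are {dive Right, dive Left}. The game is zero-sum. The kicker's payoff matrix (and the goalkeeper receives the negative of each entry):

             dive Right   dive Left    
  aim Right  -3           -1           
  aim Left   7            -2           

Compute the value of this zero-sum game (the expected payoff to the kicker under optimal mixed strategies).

v = -13/11

The goalkeeper's mix must leave the kicker indifferent between aim Right and aim Left.
  the kicker's payoff to aim Right: q·(-3) + (1−q)·(-1) = -2q - 1
  the kicker's payoff to aim Left: q·7 + (1−q)·(-2) = 9q - 2
  -2q - 1 = 9q - 2  ⇒  -11q = -1  ⇒  q = 1/11.
The value is the kicker's expected payoff against this mix (using aim Right): (1/11)·(-3) + (10/11)·(-1) = -13/11.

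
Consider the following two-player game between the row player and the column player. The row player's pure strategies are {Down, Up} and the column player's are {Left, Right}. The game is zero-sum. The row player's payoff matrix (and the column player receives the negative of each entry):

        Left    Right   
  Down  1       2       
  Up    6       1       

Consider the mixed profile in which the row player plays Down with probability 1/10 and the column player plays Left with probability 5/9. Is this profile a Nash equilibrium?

Given the row player's mix p = 1/10, the column player's payoff from Left is -11/2 but from Right is -11/10. The column player strictly prefers Right, so the column player would not mix.
So the proposed profile is not a Nash equilibrium.

No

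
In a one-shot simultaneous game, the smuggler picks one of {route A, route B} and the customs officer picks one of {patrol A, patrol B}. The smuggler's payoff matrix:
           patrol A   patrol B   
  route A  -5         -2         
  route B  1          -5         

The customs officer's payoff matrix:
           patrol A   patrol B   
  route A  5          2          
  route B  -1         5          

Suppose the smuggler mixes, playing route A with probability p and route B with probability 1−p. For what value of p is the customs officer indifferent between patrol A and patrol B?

The smuggler's mix must leave the customs officer indifferent between patrol A and patrol B.
  the customs officer's payoff to patrol A: p·5 + (1−p)·(-1) = 6p - 1
  the customs officer's payoff to patrol B: p·2 + (1−p)·5 = -3p + 5
  6p - 1 = -3p + 5  ⇒  9p = 6  ⇒  p = 2/3.

p = 2/3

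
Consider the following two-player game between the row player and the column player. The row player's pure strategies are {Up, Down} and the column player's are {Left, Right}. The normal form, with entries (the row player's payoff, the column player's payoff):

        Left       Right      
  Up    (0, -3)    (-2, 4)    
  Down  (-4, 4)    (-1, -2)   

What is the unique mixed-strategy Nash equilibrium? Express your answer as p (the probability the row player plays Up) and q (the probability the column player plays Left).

p = 6/13, q = 1/5

The column player's indifference between Left and Right determines the row player's mixing probability p:
  the column player's payoff to Left: p·(-3) + (1−p)·4 = -7p + 4
  the column player's payoff to Right: p·4 + (1−p)·(-2) = 6p - 2
  -7p + 4 = 6p - 2  ⇒  -13p = -6  ⇒  p = 6/13.
For the row player to be willing to mix, the row player must be indifferent between Up and Down, which pins down the column player's mix.
  the row player's expected payoff from Up: q·0 + (1−q)·(-2) = 2q - 2
  the row player's expected payoff from Down: q·(-4) + (1−q)·(-1) = -3q - 1
  2q - 2 = -3q - 1  ⇒  5q = 1  ⇒  q = 1/5.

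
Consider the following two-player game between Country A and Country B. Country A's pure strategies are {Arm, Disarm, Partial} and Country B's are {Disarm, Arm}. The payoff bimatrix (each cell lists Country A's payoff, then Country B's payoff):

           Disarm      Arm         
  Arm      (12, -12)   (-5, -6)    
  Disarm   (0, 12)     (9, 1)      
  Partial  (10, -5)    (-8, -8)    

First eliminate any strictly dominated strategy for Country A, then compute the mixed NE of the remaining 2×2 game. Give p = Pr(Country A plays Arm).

p = 11/17

Country A's strategy Partial is strictly dominated by Arm: 12 > 10 and -5 > -8. Eliminate Partial.
Country B's indifference between Disarm and Arm determines Country A's mixing probability p:
  Country B's payoff to Disarm: p·(-12) + (1−p)·12 = -24p + 12
  Country B's payoff to Arm: p·(-6) + (1−p)·1 = -7p + 1
  -24p + 12 = -7p + 1  ⇒  -17p = -11  ⇒  p = 11/17.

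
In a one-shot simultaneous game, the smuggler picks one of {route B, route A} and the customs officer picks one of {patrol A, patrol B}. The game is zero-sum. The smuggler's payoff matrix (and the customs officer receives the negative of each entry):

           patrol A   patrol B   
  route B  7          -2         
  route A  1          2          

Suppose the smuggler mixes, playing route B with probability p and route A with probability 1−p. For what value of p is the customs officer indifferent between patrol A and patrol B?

p = 1/10

For the customs officer to be willing to mix, the customs officer must be indifferent between patrol A and patrol B, which pins down the smuggler's mix.
  the customs officer's payoff to patrol A: p·(-7) + (1−p)·(-1) = -6p - 1
  the customs officer's payoff to patrol B: p·2 + (1−p)·(-2) = 4p - 2
  -6p - 1 = 4p - 2  ⇒  -10p = -1  ⇒  p = 1/10.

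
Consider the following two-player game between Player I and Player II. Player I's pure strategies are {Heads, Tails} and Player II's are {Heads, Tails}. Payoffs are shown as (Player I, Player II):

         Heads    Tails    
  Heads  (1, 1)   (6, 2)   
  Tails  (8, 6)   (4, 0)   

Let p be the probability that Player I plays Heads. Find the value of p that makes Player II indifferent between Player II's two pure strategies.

p = 6/7

Player I's mix must leave Player II indifferent between Heads and Tails.
  Player II's expected payoff from Heads: p·1 + (1−p)·6 = -5p + 6
  Player II's expected payoff from Tails: p·2 + (1−p)·0 = 2p
  -5p + 6 = 2p  ⇒  -7p = -6  ⇒  p = 6/7.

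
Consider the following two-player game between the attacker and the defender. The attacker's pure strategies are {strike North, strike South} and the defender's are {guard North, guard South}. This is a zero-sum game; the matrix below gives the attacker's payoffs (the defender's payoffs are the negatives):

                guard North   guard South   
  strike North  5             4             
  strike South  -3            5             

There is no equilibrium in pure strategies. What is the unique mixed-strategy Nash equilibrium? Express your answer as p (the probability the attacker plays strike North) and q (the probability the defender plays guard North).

p = 8/9, q = 1/9

In a mixed equilibrium the defender is indifferent between guard North and guard South; this condition fixes p.
  the defender's expected payoff from guard North: p·(-5) + (1−p)·3 = -8p + 3
  the defender's expected payoff from guard South: p·(-4) + (1−p)·(-5) = p - 5
  -8p + 3 = p - 5  ⇒  -9p = -8  ⇒  p = 8/9.
Set the attacker's expected payoff from strike North equal to that from strike South:
  the attacker's payoff from strike North: q·5 + (1−q)·4 = q + 4
  the attacker's payoff from strike South: q·(-3) + (1−q)·5 = -8q + 5
  q + 4 = -8q + 5  ⇒  9q = 1  ⇒  q = 1/9.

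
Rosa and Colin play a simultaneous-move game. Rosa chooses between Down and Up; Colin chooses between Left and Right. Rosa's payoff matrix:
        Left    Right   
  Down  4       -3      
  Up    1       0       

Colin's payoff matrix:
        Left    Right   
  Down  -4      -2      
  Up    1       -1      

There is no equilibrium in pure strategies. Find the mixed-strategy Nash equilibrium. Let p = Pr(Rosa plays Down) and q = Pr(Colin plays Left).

p = 1/2, q = 1/2

Colin's indifference between Left and Right determines Rosa's mixing probability p:
  Colin's payoff to Left: p·(-4) + (1−p)·1 = -5p + 1
  Colin's payoff to Right: p·(-2) + (1−p)·(-1) = -p - 1
  -5p + 1 = -p - 1  ⇒  -4p = -2  ⇒  p = 1/2.
In a mixed equilibrium Rosa is indifferent between Down and Up; this condition fixes q.
  Rosa's payoff to Down: q·4 + (1−q)·(-3) = 7q - 3
  Rosa's payoff to Up: q·1 + (1−q)·0 = q
  7q - 3 = q  ⇒  6q = 3  ⇒  q = 1/2.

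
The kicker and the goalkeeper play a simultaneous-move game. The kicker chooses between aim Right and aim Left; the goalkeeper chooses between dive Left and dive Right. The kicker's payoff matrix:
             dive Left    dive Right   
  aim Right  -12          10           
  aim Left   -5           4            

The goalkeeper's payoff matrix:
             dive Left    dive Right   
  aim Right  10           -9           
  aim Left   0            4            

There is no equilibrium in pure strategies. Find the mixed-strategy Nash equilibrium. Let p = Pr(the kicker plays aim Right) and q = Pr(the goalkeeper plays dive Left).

p = 4/23, q = 6/13

The goalkeeper's indifference between dive Left and dive Right determines the kicker's mixing probability p:
  the goalkeeper's expected payoff from dive Left: p·10 + (1−p)·0 = 10p
  the goalkeeper's expected payoff from dive Right: p·(-9) + (1−p)·4 = -13p + 4
  10p = -13p + 4  ⇒  23p = 4  ⇒  p = 4/23.
For the kicker to be willing to mix, the kicker must be indifferent between aim Right and aim Left, which pins down the goalkeeper's mix.
  the kicker's payoff to aim Right: q·(-12) + (1−q)·10 = -22q + 10
  the kicker's payoff to aim Left: q·(-5) + (1−q)·4 = -9q + 4
  -22q + 10 = -9q + 4  ⇒  -13q = -6  ⇒  q = 6/13.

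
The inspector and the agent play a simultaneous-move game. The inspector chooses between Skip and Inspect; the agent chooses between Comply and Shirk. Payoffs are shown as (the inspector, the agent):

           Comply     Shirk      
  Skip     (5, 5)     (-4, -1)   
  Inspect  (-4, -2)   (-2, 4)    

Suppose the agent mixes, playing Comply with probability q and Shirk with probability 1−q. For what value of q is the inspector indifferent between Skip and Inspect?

q = 2/11

The agent's mix must leave the inspector indifferent between Skip and Inspect.
  the inspector's payoff from Skip: q·5 + (1−q)·(-4) = 9q - 4
  the inspector's payoff from Inspect: q·(-4) + (1−q)·(-2) = -2q - 2
  9q - 4 = -2q - 2  ⇒  11q = 2  ⇒  q = 2/11.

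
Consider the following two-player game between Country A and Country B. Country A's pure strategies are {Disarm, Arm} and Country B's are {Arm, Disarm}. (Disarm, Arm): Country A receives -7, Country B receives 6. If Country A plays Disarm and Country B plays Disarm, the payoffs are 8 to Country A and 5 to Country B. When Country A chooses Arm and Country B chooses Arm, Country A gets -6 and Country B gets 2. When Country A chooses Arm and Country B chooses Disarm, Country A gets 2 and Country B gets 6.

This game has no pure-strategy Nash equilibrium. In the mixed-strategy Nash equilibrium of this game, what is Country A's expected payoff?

Set Country A's expected payoff from Disarm equal to that from Arm:
  Country A's payoff to Disarm: q·(-7) + (1−q)·8 = -15q + 8
  Country A's payoff to Arm: q·(-6) + (1−q)·2 = -8q + 2
  -15q + 8 = -8q + 2  ⇒  -7q = -6  ⇒  q = 6/7.
At equilibrium Country A is indifferent across rows, so Country A's payoff equals the payoff from Disarm: (6/7)·(-7) + (1/7)·8 = -34/7.

-34/7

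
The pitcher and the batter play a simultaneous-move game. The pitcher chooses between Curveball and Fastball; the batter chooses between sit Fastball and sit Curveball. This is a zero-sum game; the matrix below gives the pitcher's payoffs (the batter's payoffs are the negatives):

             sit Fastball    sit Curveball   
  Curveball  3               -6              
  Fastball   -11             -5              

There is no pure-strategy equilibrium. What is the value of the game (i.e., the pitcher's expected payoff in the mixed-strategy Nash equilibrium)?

The batter's mix must leave the pitcher indifferent between Curveball and Fastball.
  the pitcher's payoff from Curveball: q·3 + (1−q)·(-6) = 9q - 6
  the pitcher's payoff from Fastball: q·(-11) + (1−q)·(-5) = -6q - 5
  9q - 6 = -6q - 5  ⇒  15q = 1  ⇒  q = 1/15.
The value is the pitcher's expected payoff against this mix (using Curveball): (1/15)·3 + (14/15)·(-6) = -27/5.

v = -27/5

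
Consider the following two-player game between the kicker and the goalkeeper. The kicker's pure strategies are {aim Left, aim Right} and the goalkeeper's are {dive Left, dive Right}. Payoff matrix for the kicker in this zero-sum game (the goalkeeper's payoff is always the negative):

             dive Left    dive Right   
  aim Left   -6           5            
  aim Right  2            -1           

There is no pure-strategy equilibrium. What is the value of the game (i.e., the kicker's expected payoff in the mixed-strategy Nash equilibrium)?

Set the kicker's expected payoff from aim Left equal to that from aim Right:
  the kicker's payoff to aim Left: q·(-6) + (1−q)·5 = -11q + 5
  the kicker's payoff to aim Right: q·2 + (1−q)·(-1) = 3q - 1
  -11q + 5 = 3q - 1  ⇒  -14q = -6  ⇒  q = 3/7.
The value is the kicker's expected payoff against this mix (using aim Left): (3/7)·(-6) + (4/7)·5 = 2/7.

v = 2/7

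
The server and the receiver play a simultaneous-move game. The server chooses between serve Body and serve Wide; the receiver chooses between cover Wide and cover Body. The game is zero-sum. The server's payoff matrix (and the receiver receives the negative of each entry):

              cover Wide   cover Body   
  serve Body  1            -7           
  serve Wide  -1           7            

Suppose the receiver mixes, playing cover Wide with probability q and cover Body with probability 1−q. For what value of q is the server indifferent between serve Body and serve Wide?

In a mixed equilibrium the server is indifferent between serve Body and serve Wide; this condition fixes q.
  the server's payoff from serve Body: q·1 + (1−q)·(-7) = 8q - 7
  the server's payoff from serve Wide: q·(-1) + (1−q)·7 = -8q + 7
  8q - 7 = -8q + 7  ⇒  16q = 14  ⇒  q = 7/8.

q = 7/8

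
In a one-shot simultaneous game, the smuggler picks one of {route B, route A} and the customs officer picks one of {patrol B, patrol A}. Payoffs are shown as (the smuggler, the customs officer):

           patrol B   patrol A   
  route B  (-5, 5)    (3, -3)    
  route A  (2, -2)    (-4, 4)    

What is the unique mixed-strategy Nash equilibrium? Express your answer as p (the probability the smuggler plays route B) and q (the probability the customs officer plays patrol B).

p = 3/7, q = 1/2

The smuggler's mix must leave the customs officer indifferent between patrol B and patrol A.
  the customs officer's payoff to patrol B: p·5 + (1−p)·(-2) = 7p - 2
  the customs officer's payoff to patrol A: p·(-3) + (1−p)·4 = -7p + 4
  7p - 2 = -7p + 4  ⇒  14p = 6  ⇒  p = 3/7.
In a mixed equilibrium the smuggler is indifferent between route B and route A; this condition fixes q.
  the smuggler's payoff from route B: q·(-5) + (1−q)·3 = -8q + 3
  the smuggler's payoff from route A: q·2 + (1−q)·(-4) = 6q - 4
  -8q + 3 = 6q - 4  ⇒  -14q = -7  ⇒  q = 1/2.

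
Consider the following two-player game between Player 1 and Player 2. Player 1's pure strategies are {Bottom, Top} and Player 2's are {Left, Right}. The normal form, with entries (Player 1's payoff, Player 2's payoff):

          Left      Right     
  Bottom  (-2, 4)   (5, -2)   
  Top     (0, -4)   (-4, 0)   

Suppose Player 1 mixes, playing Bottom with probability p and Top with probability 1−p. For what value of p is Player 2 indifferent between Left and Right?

p = 2/5

For Player 2 to be willing to mix, Player 2 must be indifferent between Left and Right, which pins down Player 1's mix.
  Player 2's expected payoff from Left: p·4 + (1−p)·(-4) = 8p - 4
  Player 2's expected payoff from Right: p·(-2) + (1−p)·0 = -2p
  8p - 4 = -2p  ⇒  10p = 4  ⇒  p = 2/5.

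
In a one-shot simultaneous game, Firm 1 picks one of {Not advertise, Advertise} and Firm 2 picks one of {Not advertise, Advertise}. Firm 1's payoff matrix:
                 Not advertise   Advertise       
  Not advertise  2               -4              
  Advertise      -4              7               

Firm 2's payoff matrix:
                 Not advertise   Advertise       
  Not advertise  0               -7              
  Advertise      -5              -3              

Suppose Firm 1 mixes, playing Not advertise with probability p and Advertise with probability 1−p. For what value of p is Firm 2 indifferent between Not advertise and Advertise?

Firm 1's mix must leave Firm 2 indifferent between Not advertise and Advertise.
  Firm 2's payoff from Not advertise: p·0 + (1−p)·(-5) = 5p - 5
  Firm 2's payoff from Advertise: p·(-7) + (1−p)·(-3) = -4p - 3
  5p - 5 = -4p - 3  ⇒  9p = 2  ⇒  p = 2/9.

p = 2/9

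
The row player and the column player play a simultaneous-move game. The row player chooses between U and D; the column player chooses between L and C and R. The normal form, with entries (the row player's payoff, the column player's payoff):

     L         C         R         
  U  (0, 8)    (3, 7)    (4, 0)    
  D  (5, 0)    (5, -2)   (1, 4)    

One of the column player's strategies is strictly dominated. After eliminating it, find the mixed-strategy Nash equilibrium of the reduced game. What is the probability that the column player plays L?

The column player's strategy C is strictly dominated by L: 8 > 7 and 0 > -2. Eliminate C.
In a mixed equilibrium the row player is indifferent between U and D; this condition fixes q.
  the row player's payoff to U: q·0 + (1−q)·4 = -4q + 4
  the row player's payoff to D: q·5 + (1−q)·1 = 4q + 1
  -4q + 4 = 4q + 1  ⇒  -8q = -3  ⇒  q = 3/8.

q = 3/8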